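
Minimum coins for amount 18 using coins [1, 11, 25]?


dp[0]=0; dp[i]=1+min(dp[i-c] for c in coins)
...dp[13]=3, dp[14]=4, dp[15]=5, dp[16]=6, dp[17]=7, dp[18]=8
Minimum coins for 18 = 8


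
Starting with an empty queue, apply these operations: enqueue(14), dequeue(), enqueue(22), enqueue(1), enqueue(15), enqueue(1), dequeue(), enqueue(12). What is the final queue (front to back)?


enqueue(14) -> [14]
dequeue() returns 14 -> []
enqueue(22) -> [22]
enqueue(1) -> [22, 1]
enqueue(15) -> [22, 1, 15]
enqueue(1) -> [22, 1, 15, 1]
dequeue() returns 22 -> [1, 15, 1]
enqueue(12) -> [1, 15, 1, 12]
Final queue (front to back): [1, 15, 1, 12]


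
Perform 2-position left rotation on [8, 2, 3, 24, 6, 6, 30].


Left rotate by 2: [3, 24, 6, 6, 30, 8, 2]


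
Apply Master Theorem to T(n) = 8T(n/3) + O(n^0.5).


a=8, b=3, c=0.5. log_3(8)=1.893 > c=0.5. Case 1: O(n^log_b(a)) = O(n^1.893)
Complexity: O(n^1.893)


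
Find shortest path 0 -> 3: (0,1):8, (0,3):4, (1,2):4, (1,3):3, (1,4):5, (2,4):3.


Dijkstra from 0:
Distances: {0: 0, 1: 7, 2: 11, 3: 4, 4: 12}
Shortest distance to 3 = 4, path = [0, 3]


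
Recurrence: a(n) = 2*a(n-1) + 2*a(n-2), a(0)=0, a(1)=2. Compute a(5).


Build bottom-up:
...a(3)=12, a(4)=32, a(5)=2*32+2*12=88


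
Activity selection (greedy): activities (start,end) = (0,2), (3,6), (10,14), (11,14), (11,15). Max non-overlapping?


Greedy: pick earliest-ending, then skip overlaps.
Selected (3 activities): [(0, 2), (3, 6), (10, 14)]


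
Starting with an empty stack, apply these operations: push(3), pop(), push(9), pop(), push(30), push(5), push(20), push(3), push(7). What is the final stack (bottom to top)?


push(3) -> [3]
pop() returns 3 -> []
push(9) -> [9]
pop() returns 9 -> []
push(30) -> [30]
push(5) -> [30, 5]
push(20) -> [30, 5, 20]
push(3) -> [30, 5, 20, 3]
push(7) -> [30, 5, 20, 3, 7]
Final stack (bottom to top): [30, 5, 20, 3, 7]


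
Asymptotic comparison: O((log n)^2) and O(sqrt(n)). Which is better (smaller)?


polylogarithmic grows slower than sublinear
O((log n)^2) is asymptotically smaller; O(sqrt(n)) grows faster


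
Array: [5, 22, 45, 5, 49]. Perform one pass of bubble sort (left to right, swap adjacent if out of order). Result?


After one pass: [5, 22, 5, 45, 49]


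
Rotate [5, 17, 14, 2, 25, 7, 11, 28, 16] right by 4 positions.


Right rotate by 4: [7, 11, 28, 16, 5, 17, 14, 2, 25]


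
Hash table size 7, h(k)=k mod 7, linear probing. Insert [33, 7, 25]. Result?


Insertions: 33->slot 5; 7->slot 0; 25->slot 4
Table: [7, None, None, None, 25, 33, None]


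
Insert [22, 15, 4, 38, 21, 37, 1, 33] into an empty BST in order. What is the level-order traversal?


Root = 22; build tree by BST insertion.
Level-Order traversal: [22, 15, 38, 4, 21, 37, 1, 33]


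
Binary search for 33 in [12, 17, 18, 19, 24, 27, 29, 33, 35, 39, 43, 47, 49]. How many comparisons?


Search for 33:
[0,12] mid=6 arr[6]=29
[7,12] mid=9 arr[9]=39
[7,8] mid=7 arr[7]=33
Total: 3 comparisons


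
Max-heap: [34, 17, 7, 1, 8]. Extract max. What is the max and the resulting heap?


Max = 34
Replace root with last, heapify down
Resulting heap: [17, 8, 7, 1]


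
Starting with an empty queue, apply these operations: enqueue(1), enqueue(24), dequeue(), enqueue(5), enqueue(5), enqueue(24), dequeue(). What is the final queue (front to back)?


enqueue(1) -> [1]
enqueue(24) -> [1, 24]
dequeue() returns 1 -> [24]
enqueue(5) -> [24, 5]
enqueue(5) -> [24, 5, 5]
enqueue(24) -> [24, 5, 5, 24]
dequeue() returns 24 -> [5, 5, 24]
Final queue (front to back): [5, 5, 24]


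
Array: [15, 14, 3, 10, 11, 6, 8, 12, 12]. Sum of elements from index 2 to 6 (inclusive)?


Prefix sums: [0, 15, 29, 32, 42, 53, 59, 67, 79, 91]
Sum[2..6] = prefix[7] - prefix[2] = 67 - 29 = 38


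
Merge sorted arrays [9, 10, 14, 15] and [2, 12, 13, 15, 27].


Compare heads, take smaller each step.
Merged: [2, 9, 10, 12, 13, 14, 15, 15, 27]


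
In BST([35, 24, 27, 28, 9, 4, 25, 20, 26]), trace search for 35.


BST root = 35
Search for 35: compare at each node
Path: [35]


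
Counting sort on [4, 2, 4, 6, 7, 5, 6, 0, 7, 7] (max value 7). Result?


Count array: [1, 0, 1, 0, 2, 1, 2, 3]
Reconstruct: [0, 2, 4, 4, 5, 6, 6, 7, 7, 7]


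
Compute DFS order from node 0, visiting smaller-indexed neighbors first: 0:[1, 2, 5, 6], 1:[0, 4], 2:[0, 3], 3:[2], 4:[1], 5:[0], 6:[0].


DFS stack-based: start with [0]
Visit order: [0, 1, 4, 2, 3, 5, 6]


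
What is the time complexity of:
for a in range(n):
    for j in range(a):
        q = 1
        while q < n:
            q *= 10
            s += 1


Per nesting level: O(n) * O(n) [triangular over a] * O(log n) = O(n^2 log n)
Complexity: O(n^2 log n)


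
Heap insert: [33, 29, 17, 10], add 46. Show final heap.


Append 46: [33, 29, 17, 10, 46]
Bubble up: swap idx 4(46) with idx 1(29); swap idx 1(46) with idx 0(33)
Result: [46, 33, 17, 10, 29]


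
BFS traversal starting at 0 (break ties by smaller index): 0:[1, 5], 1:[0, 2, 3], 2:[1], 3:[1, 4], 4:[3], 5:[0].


BFS queue: start with [0]
Visit order: [0, 1, 5, 2, 3, 4]


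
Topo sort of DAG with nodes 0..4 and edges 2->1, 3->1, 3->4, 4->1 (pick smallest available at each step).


Kahn's algorithm, process smallest node first
Order: [0, 2, 3, 4, 1]


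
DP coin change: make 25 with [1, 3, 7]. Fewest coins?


dp[0]=0; dp[i]=1+min(dp[i-c] for c in coins)
...dp[20]=4, dp[21]=3, dp[22]=4, dp[23]=5, dp[24]=4, dp[25]=5
Minimum coins for 25 = 5


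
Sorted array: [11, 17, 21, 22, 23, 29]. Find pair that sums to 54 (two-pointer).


Two pointers: lo=0, hi=5
No pair sums to 54


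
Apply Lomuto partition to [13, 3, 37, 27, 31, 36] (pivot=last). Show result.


Elements <= 36 go left of pivot.
Result: [13, 3, 27, 31, 36, 37], pivot at index 4


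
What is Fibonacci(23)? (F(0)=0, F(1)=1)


F(n)=F(n-1)+F(n-2)
...F(21)=10946, F(22)=17711, F(23)=28657


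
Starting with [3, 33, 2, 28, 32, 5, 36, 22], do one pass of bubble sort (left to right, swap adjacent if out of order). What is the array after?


After one pass: [3, 2, 28, 32, 5, 33, 22, 36]


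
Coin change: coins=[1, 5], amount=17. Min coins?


dp[0]=0; dp[i]=1+min(dp[i-c] for c in coins)
...dp[12]=4, dp[13]=5, dp[14]=6, dp[15]=3, dp[16]=4, dp[17]=5
Minimum coins for 17 = 5


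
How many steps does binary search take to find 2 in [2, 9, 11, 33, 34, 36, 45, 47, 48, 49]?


Search for 2:
[0,9] mid=4 arr[4]=34
[0,3] mid=1 arr[1]=9
[0,0] mid=0 arr[0]=2
Total: 3 comparisons


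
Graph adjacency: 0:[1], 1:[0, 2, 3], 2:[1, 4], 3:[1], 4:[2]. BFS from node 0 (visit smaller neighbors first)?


BFS queue: start with [0]
Visit order: [0, 1, 2, 3, 4]


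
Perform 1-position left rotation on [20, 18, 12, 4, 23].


Left rotate by 1: [18, 12, 4, 23, 20]


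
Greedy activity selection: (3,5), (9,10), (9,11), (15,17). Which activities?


Greedy: pick earliest-ending, then skip overlaps.
Selected (3 activities): [(3, 5), (9, 10), (15, 17)]


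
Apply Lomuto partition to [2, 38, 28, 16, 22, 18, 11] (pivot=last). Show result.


Elements <= 11 go left of pivot.
Result: [2, 11, 28, 16, 22, 18, 38], pivot at index 1


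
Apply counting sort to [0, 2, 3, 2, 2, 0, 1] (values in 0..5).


Count array: [2, 1, 3, 1, 0, 0]
Reconstruct: [0, 0, 1, 2, 2, 2, 3]


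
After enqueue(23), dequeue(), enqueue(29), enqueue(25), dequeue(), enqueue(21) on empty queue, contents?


enqueue(23) -> [23]
dequeue() returns 23 -> []
enqueue(29) -> [29]
enqueue(25) -> [29, 25]
dequeue() returns 29 -> [25]
enqueue(21) -> [25, 21]
Final queue (front to back): [25, 21]


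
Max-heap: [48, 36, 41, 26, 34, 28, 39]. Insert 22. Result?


Append 22: [48, 36, 41, 26, 34, 28, 39, 22]
Bubble up: no swaps needed
Result: [48, 36, 41, 26, 34, 28, 39, 22]


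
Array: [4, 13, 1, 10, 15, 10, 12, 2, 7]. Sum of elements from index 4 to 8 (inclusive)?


Prefix sums: [0, 4, 17, 18, 28, 43, 53, 65, 67, 74]
Sum[4..8] = prefix[9] - prefix[4] = 74 - 28 = 46


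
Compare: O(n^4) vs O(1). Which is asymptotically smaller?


constant grows slower than quartic
O(1) is asymptotically smaller; O(n^4) grows faster


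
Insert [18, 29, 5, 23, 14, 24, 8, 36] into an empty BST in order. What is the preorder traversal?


Root = 18; build tree by BST insertion.
Preorder traversal: [18, 5, 14, 8, 29, 23, 24, 36]


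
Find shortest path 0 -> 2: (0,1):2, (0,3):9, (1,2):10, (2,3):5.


Dijkstra from 0:
Distances: {0: 0, 1: 2, 2: 12, 3: 9}
Shortest distance to 2 = 12, path = [0, 1, 2]


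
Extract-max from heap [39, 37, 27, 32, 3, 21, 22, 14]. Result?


Max = 39
Replace root with last, heapify down
Resulting heap: [37, 32, 27, 14, 3, 21, 22]


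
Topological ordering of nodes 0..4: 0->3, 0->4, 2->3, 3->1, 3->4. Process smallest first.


Kahn's algorithm, process smallest node first
Order: [0, 2, 3, 1, 4]


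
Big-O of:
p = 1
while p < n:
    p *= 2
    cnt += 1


Per nesting level: O(log n) = O(log n)
Complexity: O(log n)


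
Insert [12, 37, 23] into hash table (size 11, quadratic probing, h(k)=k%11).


Insertions: 12->slot 1; 37->slot 4; 23->slot 2
Table: [None, 12, 23, None, 37, None, None, None, None, None, None]


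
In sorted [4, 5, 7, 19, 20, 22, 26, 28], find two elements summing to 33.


Two pointers: lo=0, hi=7
Found pair: (5, 28) summing to 33


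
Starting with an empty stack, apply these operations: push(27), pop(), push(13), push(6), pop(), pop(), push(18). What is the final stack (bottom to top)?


push(27) -> [27]
pop() returns 27 -> []
push(13) -> [13]
push(6) -> [13, 6]
pop() returns 6 -> [13]
pop() returns 13 -> []
push(18) -> [18]
Final stack (bottom to top): [18]


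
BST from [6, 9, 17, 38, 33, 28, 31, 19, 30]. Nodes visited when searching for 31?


BST root = 6
Search for 31: compare at each node
Path: [6, 9, 17, 38, 33, 28, 31]


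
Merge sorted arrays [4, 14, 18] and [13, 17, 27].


Compare heads, take smaller each step.
Merged: [4, 13, 14, 17, 18, 27]


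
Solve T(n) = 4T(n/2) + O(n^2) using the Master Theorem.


a=4, b=2, c=2. log_2(4)=2 = c=2. Case 2: O(n^c log n) = O(n^2 log n)
Complexity: O(n^2 log n)


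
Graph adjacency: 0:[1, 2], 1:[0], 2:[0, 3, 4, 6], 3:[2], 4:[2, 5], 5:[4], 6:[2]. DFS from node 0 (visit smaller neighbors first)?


DFS stack-based: start with [0]
Visit order: [0, 1, 2, 3, 4, 5, 6]


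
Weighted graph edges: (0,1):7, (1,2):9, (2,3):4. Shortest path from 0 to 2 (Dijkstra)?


Dijkstra from 0:
Distances: {0: 0, 1: 7, 2: 16, 3: 20}
Shortest distance to 2 = 16, path = [0, 1, 2]


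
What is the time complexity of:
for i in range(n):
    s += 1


Per nesting level: O(n) = O(n)
Complexity: O(n)


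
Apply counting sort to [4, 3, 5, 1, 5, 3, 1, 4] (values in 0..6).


Count array: [0, 2, 0, 2, 2, 2, 0]
Reconstruct: [1, 1, 3, 3, 4, 4, 5, 5]


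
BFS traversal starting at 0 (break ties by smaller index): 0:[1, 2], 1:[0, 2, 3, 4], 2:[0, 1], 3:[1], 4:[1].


BFS queue: start with [0]
Visit order: [0, 1, 2, 3, 4]


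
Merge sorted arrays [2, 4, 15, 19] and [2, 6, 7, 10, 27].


Compare heads, take smaller each step.
Merged: [2, 2, 4, 6, 7, 10, 15, 19, 27]


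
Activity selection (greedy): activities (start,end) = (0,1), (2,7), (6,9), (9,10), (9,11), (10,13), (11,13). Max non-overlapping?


Greedy: pick earliest-ending, then skip overlaps.
Selected (4 activities): [(0, 1), (2, 7), (9, 10), (10, 13)]


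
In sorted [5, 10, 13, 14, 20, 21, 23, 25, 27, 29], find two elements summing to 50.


Two pointers: lo=0, hi=9
Found pair: (21, 29) summing to 50


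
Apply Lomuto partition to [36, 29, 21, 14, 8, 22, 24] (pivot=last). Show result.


Elements <= 24 go left of pivot.
Result: [21, 14, 8, 22, 24, 29, 36], pivot at index 4


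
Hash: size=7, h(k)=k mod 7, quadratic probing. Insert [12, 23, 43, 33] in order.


Insertions: 12->slot 5; 23->slot 2; 43->slot 1; 33->slot 6
Table: [None, 43, 23, None, None, 12, 33]


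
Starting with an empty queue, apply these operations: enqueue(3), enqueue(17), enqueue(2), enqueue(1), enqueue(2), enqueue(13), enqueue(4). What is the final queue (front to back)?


enqueue(3) -> [3]
enqueue(17) -> [3, 17]
enqueue(2) -> [3, 17, 2]
enqueue(1) -> [3, 17, 2, 1]
enqueue(2) -> [3, 17, 2, 1, 2]
enqueue(13) -> [3, 17, 2, 1, 2, 13]
enqueue(4) -> [3, 17, 2, 1, 2, 13, 4]
Final queue (front to back): [3, 17, 2, 1, 2, 13, 4]


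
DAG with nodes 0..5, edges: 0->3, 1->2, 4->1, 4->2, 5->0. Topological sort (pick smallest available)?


Kahn's algorithm, process smallest node first
Order: [4, 1, 2, 5, 0, 3]


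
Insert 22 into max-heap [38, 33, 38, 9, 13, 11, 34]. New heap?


Append 22: [38, 33, 38, 9, 13, 11, 34, 22]
Bubble up: swap idx 7(22) with idx 3(9)
Result: [38, 33, 38, 22, 13, 11, 34, 9]


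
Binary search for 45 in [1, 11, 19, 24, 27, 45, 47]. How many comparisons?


Search for 45:
[0,6] mid=3 arr[3]=24
[4,6] mid=5 arr[5]=45
Total: 2 comparisons


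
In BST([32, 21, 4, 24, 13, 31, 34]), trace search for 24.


BST root = 32
Search for 24: compare at each node
Path: [32, 21, 24]


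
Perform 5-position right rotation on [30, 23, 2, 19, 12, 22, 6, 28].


Right rotate by 5: [19, 12, 22, 6, 28, 30, 23, 2]


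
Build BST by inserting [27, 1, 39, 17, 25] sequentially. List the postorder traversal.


Root = 27; build tree by BST insertion.
Postorder traversal: [25, 17, 1, 39, 27]


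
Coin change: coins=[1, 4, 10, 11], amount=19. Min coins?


dp[0]=0; dp[i]=1+min(dp[i-c] for c in coins)
...dp[14]=2, dp[15]=2, dp[16]=3, dp[17]=4, dp[18]=3, dp[19]=3
Minimum coins for 19 = 3


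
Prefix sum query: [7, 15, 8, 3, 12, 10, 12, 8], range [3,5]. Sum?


Prefix sums: [0, 7, 22, 30, 33, 45, 55, 67, 75]
Sum[3..5] = prefix[6] - prefix[3] = 55 - 30 = 25


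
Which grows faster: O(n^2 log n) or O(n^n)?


n^2 log n grows slower than n^n
O(n^2 log n) is asymptotically smaller; O(n^n) grows faster


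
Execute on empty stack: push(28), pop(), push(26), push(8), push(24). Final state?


push(28) -> [28]
pop() returns 28 -> []
push(26) -> [26]
push(8) -> [26, 8]
push(24) -> [26, 8, 24]
Final stack (bottom to top): [26, 8, 24]


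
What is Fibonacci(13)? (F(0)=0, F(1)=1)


F(n)=F(n-1)+F(n-2)
...F(11)=89, F(12)=144, F(13)=233


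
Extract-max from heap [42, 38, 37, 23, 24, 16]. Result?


Max = 42
Replace root with last, heapify down
Resulting heap: [38, 24, 37, 23, 16]


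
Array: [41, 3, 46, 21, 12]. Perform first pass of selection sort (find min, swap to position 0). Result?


After one pass: [3, 41, 46, 21, 12]


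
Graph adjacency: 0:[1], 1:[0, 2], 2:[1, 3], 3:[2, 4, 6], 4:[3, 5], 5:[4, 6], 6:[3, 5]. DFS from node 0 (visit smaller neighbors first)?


DFS stack-based: start with [0]
Visit order: [0, 1, 2, 3, 4, 5, 6]


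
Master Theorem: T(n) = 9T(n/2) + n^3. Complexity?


a=9, b=2, c=3. log_2(9)=3.170 > c=3. Case 1: O(n^log_b(a)) = O(n^3.170)
Complexity: O(n^3.170)


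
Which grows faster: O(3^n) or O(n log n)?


linearithmic grows slower than exponential (base 3)
O(n log n) is asymptotically smaller; O(3^n) grows faster


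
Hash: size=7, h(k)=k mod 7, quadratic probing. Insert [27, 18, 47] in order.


Insertions: 27->slot 6; 18->slot 4; 47->slot 5
Table: [None, None, None, None, 18, 47, 27]


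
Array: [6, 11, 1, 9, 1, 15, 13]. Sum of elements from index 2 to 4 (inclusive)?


Prefix sums: [0, 6, 17, 18, 27, 28, 43, 56]
Sum[2..4] = prefix[5] - prefix[2] = 28 - 17 = 11


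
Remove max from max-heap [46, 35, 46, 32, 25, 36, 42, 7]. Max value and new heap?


Max = 46
Replace root with last, heapify down
Resulting heap: [46, 35, 42, 32, 25, 36, 7]


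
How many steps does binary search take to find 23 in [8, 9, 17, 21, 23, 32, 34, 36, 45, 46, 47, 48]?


Search for 23:
[0,11] mid=5 arr[5]=32
[0,4] mid=2 arr[2]=17
[3,4] mid=3 arr[3]=21
[4,4] mid=4 arr[4]=23
Total: 4 comparisons


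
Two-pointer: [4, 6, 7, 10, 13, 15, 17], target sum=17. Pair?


Two pointers: lo=0, hi=6
Found pair: (4, 13) summing to 17


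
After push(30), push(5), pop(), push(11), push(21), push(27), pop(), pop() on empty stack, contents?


push(30) -> [30]
push(5) -> [30, 5]
pop() returns 5 -> [30]
push(11) -> [30, 11]
push(21) -> [30, 11, 21]
push(27) -> [30, 11, 21, 27]
pop() returns 27 -> [30, 11, 21]
pop() returns 21 -> [30, 11]
Final stack (bottom to top): [30, 11]


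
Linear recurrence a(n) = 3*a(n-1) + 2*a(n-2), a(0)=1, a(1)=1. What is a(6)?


Build bottom-up:
...a(4)=61, a(5)=217, a(6)=3*217+2*61=773


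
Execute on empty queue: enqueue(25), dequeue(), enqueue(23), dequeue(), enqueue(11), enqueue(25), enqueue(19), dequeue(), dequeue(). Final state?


enqueue(25) -> [25]
dequeue() returns 25 -> []
enqueue(23) -> [23]
dequeue() returns 23 -> []
enqueue(11) -> [11]
enqueue(25) -> [11, 25]
enqueue(19) -> [11, 25, 19]
dequeue() returns 11 -> [25, 19]
dequeue() returns 25 -> [19]
Final queue (front to back): [19]


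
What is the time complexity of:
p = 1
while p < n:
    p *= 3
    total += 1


Per nesting level: O(log n) = O(log n)
Complexity: O(log n)


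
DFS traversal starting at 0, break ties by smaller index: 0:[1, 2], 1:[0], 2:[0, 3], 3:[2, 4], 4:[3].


DFS stack-based: start with [0]
Visit order: [0, 1, 2, 3, 4]


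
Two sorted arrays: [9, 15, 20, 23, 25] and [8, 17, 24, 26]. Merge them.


Compare heads, take smaller each step.
Merged: [8, 9, 15, 17, 20, 23, 24, 25, 26]


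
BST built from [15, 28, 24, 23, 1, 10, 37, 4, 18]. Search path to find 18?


BST root = 15
Search for 18: compare at each node
Path: [15, 28, 24, 23, 18]


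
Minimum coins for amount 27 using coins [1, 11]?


dp[0]=0; dp[i]=1+min(dp[i-c] for c in coins)
...dp[22]=2, dp[23]=3, dp[24]=4, dp[25]=5, dp[26]=6, dp[27]=7
Minimum coins for 27 = 7


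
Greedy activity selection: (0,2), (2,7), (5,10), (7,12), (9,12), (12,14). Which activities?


Greedy: pick earliest-ending, then skip overlaps.
Selected (4 activities): [(0, 2), (2, 7), (7, 12), (12, 14)]


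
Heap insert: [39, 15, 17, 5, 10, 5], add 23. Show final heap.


Append 23: [39, 15, 17, 5, 10, 5, 23]
Bubble up: swap idx 6(23) with idx 2(17)
Result: [39, 15, 23, 5, 10, 5, 17]


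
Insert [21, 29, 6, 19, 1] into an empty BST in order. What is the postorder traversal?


Root = 21; build tree by BST insertion.
Postorder traversal: [1, 19, 6, 29, 21]


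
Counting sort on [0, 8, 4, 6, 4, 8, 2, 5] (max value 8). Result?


Count array: [1, 0, 1, 0, 2, 1, 1, 0, 2]
Reconstruct: [0, 2, 4, 4, 5, 6, 8, 8]


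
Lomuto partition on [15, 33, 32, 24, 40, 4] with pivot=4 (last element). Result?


Elements <= 4 go left of pivot.
Result: [4, 33, 32, 24, 40, 15], pivot at index 0


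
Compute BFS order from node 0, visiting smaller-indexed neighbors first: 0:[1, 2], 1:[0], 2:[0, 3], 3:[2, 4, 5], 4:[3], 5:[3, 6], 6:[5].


BFS queue: start with [0]
Visit order: [0, 1, 2, 3, 4, 5, 6]


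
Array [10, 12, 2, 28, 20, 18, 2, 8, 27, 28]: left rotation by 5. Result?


Left rotate by 5: [18, 2, 8, 27, 28, 10, 12, 2, 28, 20]


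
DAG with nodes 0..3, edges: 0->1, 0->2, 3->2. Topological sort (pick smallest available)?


Kahn's algorithm, process smallest node first
Order: [0, 1, 3, 2]


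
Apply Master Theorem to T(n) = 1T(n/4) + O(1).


a=1, b=4, c=0. log_4(1)=0 = c=0. Case 2: O(n^c log n) = O(log n)
Complexity: O(log n)


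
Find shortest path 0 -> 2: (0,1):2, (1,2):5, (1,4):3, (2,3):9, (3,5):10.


Dijkstra from 0:
Distances: {0: 0, 1: 2, 2: 7, 3: 16, 4: 5, 5: 26}
Shortest distance to 2 = 7, path = [0, 1, 2]


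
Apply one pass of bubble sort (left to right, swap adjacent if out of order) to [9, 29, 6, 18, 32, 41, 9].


After one pass: [9, 6, 18, 29, 32, 9, 41]


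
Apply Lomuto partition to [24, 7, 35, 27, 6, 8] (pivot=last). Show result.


Elements <= 8 go left of pivot.
Result: [7, 6, 8, 27, 24, 35], pivot at index 2


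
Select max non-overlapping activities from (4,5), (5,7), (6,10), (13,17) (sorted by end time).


Greedy: pick earliest-ending, then skip overlaps.
Selected (3 activities): [(4, 5), (5, 7), (13, 17)]


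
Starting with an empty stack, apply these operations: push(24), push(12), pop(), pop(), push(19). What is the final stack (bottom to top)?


push(24) -> [24]
push(12) -> [24, 12]
pop() returns 12 -> [24]
pop() returns 24 -> []
push(19) -> [19]
Final stack (bottom to top): [19]


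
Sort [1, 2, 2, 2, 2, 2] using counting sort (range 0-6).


Count array: [0, 1, 5, 0, 0, 0, 0]
Reconstruct: [1, 2, 2, 2, 2, 2]


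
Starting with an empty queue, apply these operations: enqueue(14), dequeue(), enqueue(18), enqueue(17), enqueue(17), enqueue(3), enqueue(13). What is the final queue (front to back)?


enqueue(14) -> [14]
dequeue() returns 14 -> []
enqueue(18) -> [18]
enqueue(17) -> [18, 17]
enqueue(17) -> [18, 17, 17]
enqueue(3) -> [18, 17, 17, 3]
enqueue(13) -> [18, 17, 17, 3, 13]
Final queue (front to back): [18, 17, 17, 3, 13]


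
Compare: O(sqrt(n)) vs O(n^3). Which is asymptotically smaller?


sublinear grows slower than cubic
O(sqrt(n)) is asymptotically smaller; O(n^3) grows faster


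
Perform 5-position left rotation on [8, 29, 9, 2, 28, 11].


Left rotate by 5: [11, 8, 29, 9, 2, 28]


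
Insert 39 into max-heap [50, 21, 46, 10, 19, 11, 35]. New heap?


Append 39: [50, 21, 46, 10, 19, 11, 35, 39]
Bubble up: swap idx 7(39) with idx 3(10); swap idx 3(39) with idx 1(21)
Result: [50, 39, 46, 21, 19, 11, 35, 10]


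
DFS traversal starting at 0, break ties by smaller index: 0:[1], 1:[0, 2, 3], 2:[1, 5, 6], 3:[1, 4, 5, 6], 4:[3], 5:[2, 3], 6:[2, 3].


DFS stack-based: start with [0]
Visit order: [0, 1, 2, 5, 3, 4, 6]


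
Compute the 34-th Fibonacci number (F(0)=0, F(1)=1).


F(n)=F(n-1)+F(n-2)
...F(32)=2178309, F(33)=3524578, F(34)=5702887


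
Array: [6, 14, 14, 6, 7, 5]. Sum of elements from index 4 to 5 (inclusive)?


Prefix sums: [0, 6, 20, 34, 40, 47, 52]
Sum[4..5] = prefix[6] - prefix[4] = 52 - 40 = 12


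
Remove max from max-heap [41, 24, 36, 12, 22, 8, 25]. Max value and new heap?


Max = 41
Replace root with last, heapify down
Resulting heap: [36, 24, 25, 12, 22, 8]


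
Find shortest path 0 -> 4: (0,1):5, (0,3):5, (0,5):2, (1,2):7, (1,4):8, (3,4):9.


Dijkstra from 0:
Distances: {0: 0, 1: 5, 2: 12, 3: 5, 4: 13, 5: 2}
Shortest distance to 4 = 13, path = [0, 1, 4]


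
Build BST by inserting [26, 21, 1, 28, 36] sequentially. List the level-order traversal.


Root = 26; build tree by BST insertion.
Level-Order traversal: [26, 21, 28, 1, 36]


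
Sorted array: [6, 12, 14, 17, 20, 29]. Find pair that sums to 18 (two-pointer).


Two pointers: lo=0, hi=5
Found pair: (6, 12) summing to 18


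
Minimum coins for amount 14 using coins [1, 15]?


dp[0]=0; dp[i]=1+min(dp[i-c] for c in coins)
...dp[9]=9, dp[10]=10, dp[11]=11, dp[12]=12, dp[13]=13, dp[14]=14
Minimum coins for 14 = 14


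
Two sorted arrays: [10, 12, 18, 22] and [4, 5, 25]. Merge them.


Compare heads, take smaller each step.
Merged: [4, 5, 10, 12, 18, 22, 25]


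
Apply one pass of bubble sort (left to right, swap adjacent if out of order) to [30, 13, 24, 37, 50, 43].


After one pass: [13, 24, 30, 37, 43, 50]


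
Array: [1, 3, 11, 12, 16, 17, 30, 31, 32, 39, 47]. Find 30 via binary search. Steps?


Search for 30:
[0,10] mid=5 arr[5]=17
[6,10] mid=8 arr[8]=32
[6,7] mid=6 arr[6]=30
Total: 3 comparisons


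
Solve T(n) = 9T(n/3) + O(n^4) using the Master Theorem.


a=9, b=3, c=4. log_3(9)=2 < c=4. Case 3: O(n^c) = O(n^4)
Complexity: O(n^4)


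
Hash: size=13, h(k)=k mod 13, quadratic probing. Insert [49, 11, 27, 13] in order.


Insertions: 49->slot 10; 11->slot 11; 27->slot 1; 13->slot 0
Table: [13, 27, None, None, None, None, None, None, None, None, 49, 11, None]


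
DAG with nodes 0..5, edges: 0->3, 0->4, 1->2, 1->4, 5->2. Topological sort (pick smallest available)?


Kahn's algorithm, process smallest node first
Order: [0, 1, 3, 4, 5, 2]


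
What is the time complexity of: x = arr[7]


Analysis: constant-time operation, no loop
Complexity: O(1)


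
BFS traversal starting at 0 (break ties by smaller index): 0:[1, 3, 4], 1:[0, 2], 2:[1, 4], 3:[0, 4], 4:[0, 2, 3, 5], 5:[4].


BFS queue: start with [0]
Visit order: [0, 1, 3, 4, 2, 5]


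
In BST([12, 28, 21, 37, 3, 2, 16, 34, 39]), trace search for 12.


BST root = 12
Search for 12: compare at each node
Path: [12]


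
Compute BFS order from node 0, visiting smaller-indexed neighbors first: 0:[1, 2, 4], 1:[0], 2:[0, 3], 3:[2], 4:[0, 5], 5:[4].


BFS queue: start with [0]
Visit order: [0, 1, 2, 4, 3, 5]


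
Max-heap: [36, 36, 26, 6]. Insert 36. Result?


Append 36: [36, 36, 26, 6, 36]
Bubble up: no swaps needed
Result: [36, 36, 26, 6, 36]


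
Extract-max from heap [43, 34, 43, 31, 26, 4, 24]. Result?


Max = 43
Replace root with last, heapify down
Resulting heap: [43, 34, 24, 31, 26, 4]


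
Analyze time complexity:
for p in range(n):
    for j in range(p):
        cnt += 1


Per nesting level: O(n) * O(n) [triangular over p] = O(n^2)
Complexity: O(n^2)


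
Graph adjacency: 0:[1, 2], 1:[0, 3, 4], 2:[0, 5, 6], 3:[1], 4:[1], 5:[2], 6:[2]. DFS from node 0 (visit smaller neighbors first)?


DFS stack-based: start with [0]
Visit order: [0, 1, 3, 4, 2, 5, 6]


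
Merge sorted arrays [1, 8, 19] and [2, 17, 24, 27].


Compare heads, take smaller each step.
Merged: [1, 2, 8, 17, 19, 24, 27]


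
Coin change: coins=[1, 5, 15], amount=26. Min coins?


dp[0]=0; dp[i]=1+min(dp[i-c] for c in coins)
...dp[21]=3, dp[22]=4, dp[23]=5, dp[24]=6, dp[25]=3, dp[26]=4
Minimum coins for 26 = 4


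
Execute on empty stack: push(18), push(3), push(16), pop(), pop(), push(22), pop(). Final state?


push(18) -> [18]
push(3) -> [18, 3]
push(16) -> [18, 3, 16]
pop() returns 16 -> [18, 3]
pop() returns 3 -> [18]
push(22) -> [18, 22]
pop() returns 22 -> [18]
Final stack (bottom to top): [18]


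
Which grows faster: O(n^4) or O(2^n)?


quartic grows slower than exponential
O(n^4) is asymptotically smaller; O(2^n) grows faster


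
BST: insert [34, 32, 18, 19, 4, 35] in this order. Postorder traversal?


Root = 34; build tree by BST insertion.
Postorder traversal: [4, 19, 18, 32, 35, 34]


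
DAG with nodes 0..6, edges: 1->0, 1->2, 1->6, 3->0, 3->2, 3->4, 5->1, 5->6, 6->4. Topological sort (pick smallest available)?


Kahn's algorithm, process smallest node first
Order: [3, 5, 1, 0, 2, 6, 4]


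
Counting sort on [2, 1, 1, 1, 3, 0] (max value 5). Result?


Count array: [1, 3, 1, 1, 0, 0]
Reconstruct: [0, 1, 1, 1, 2, 3]


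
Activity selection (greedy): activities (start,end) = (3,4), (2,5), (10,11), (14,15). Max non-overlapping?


Greedy: pick earliest-ending, then skip overlaps.
Selected (3 activities): [(3, 4), (10, 11), (14, 15)]


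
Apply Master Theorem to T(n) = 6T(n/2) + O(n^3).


a=6, b=2, c=3. log_2(6)=2.585 < c=3. Case 3: O(n^c) = O(n^3)
Complexity: O(n^3)


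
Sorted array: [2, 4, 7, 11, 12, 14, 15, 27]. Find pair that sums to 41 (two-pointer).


Two pointers: lo=0, hi=7
Found pair: (14, 27) summing to 41


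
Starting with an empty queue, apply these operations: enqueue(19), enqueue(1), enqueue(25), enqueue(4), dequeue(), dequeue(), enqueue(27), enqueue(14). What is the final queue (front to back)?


enqueue(19) -> [19]
enqueue(1) -> [19, 1]
enqueue(25) -> [19, 1, 25]
enqueue(4) -> [19, 1, 25, 4]
dequeue() returns 19 -> [1, 25, 4]
dequeue() returns 1 -> [25, 4]
enqueue(27) -> [25, 4, 27]
enqueue(14) -> [25, 4, 27, 14]
Final queue (front to back): [25, 4, 27, 14]


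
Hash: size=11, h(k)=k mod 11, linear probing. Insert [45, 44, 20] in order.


Insertions: 45->slot 1; 44->slot 0; 20->slot 9
Table: [44, 45, None, None, None, None, None, None, None, 20, None]


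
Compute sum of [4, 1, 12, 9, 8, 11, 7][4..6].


Prefix sums: [0, 4, 5, 17, 26, 34, 45, 52]
Sum[4..6] = prefix[7] - prefix[4] = 52 - 26 = 26


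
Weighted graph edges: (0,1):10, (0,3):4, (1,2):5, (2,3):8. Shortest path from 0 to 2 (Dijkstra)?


Dijkstra from 0:
Distances: {0: 0, 1: 10, 2: 12, 3: 4}
Shortest distance to 2 = 12, path = [0, 3, 2]


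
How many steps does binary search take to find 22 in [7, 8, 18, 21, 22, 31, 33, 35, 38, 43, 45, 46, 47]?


Search for 22:
[0,12] mid=6 arr[6]=33
[0,5] mid=2 arr[2]=18
[3,5] mid=4 arr[4]=22
Total: 3 comparisons


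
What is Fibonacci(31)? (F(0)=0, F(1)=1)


F(n)=F(n-1)+F(n-2)
...F(29)=514229, F(30)=832040, F(31)=1346269


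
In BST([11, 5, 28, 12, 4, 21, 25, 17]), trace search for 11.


BST root = 11
Search for 11: compare at each node
Path: [11]


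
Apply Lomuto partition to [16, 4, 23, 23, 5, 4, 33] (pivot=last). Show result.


Elements <= 33 go left of pivot.
Result: [16, 4, 23, 23, 5, 4, 33], pivot at index 6


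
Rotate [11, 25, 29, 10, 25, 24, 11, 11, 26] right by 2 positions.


Right rotate by 2: [11, 26, 11, 25, 29, 10, 25, 24, 11]


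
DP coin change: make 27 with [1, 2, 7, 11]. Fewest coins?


dp[0]=0; dp[i]=1+min(dp[i-c] for c in coins)
...dp[22]=2, dp[23]=3, dp[24]=3, dp[25]=3, dp[26]=4, dp[27]=4
Minimum coins for 27 = 4


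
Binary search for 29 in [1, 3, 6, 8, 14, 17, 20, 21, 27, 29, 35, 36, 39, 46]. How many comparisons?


Search for 29:
[0,13] mid=6 arr[6]=20
[7,13] mid=10 arr[10]=35
[7,9] mid=8 arr[8]=27
[9,9] mid=9 arr[9]=29
Total: 4 comparisons


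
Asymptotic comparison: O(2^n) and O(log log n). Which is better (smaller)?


double-logarithmic grows slower than exponential
O(log log n) is asymptotically smaller; O(2^n) grows faster


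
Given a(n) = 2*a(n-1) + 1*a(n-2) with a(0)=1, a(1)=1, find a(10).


Build bottom-up:
...a(8)=577, a(9)=1393, a(10)=2*1393+1*577=3363


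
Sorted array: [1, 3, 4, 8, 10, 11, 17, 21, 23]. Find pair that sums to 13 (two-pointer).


Two pointers: lo=0, hi=8
Found pair: (3, 10) summing to 13


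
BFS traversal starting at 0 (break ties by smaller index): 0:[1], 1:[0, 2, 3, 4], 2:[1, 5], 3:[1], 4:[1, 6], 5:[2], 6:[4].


BFS queue: start with [0]
Visit order: [0, 1, 2, 3, 4, 5, 6]


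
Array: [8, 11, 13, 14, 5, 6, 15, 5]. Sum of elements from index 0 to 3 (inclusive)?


Prefix sums: [0, 8, 19, 32, 46, 51, 57, 72, 77]
Sum[0..3] = prefix[4] - prefix[0] = 46 - 0 = 46


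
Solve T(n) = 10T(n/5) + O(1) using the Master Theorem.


a=10, b=5, c=0. log_5(10)=1.431 > c=0. Case 1: O(n^log_b(a)) = O(n^1.431)
Complexity: O(n^1.431)


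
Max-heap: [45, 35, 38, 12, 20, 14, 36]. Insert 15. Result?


Append 15: [45, 35, 38, 12, 20, 14, 36, 15]
Bubble up: swap idx 7(15) with idx 3(12)
Result: [45, 35, 38, 15, 20, 14, 36, 12]


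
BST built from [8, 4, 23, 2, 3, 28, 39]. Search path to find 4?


BST root = 8
Search for 4: compare at each node
Path: [8, 4]


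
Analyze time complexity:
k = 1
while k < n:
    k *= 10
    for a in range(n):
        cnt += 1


Per nesting level: O(log n) * O(n) = O(n log n)
Complexity: O(n log n)


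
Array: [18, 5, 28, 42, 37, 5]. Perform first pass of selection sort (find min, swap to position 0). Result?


After one pass: [5, 18, 28, 42, 37, 5]


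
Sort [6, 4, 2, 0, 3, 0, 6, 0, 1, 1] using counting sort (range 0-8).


Count array: [3, 2, 1, 1, 1, 0, 2, 0, 0]
Reconstruct: [0, 0, 0, 1, 1, 2, 3, 4, 6, 6]


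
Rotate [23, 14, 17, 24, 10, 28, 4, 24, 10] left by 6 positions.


Left rotate by 6: [4, 24, 10, 23, 14, 17, 24, 10, 28]


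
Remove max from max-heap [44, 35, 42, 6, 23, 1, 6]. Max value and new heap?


Max = 44
Replace root with last, heapify down
Resulting heap: [42, 35, 6, 6, 23, 1]


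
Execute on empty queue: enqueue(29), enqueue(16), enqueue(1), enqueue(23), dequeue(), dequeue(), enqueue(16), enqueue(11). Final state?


enqueue(29) -> [29]
enqueue(16) -> [29, 16]
enqueue(1) -> [29, 16, 1]
enqueue(23) -> [29, 16, 1, 23]
dequeue() returns 29 -> [16, 1, 23]
dequeue() returns 16 -> [1, 23]
enqueue(16) -> [1, 23, 16]
enqueue(11) -> [1, 23, 16, 11]
Final queue (front to back): [1, 23, 16, 11]


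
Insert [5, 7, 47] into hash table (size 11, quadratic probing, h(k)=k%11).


Insertions: 5->slot 5; 7->slot 7; 47->slot 3
Table: [None, None, None, 47, None, 5, None, 7, None, None, None]


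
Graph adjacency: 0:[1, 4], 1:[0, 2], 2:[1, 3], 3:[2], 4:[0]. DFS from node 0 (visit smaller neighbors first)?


DFS stack-based: start with [0]
Visit order: [0, 1, 2, 3, 4]


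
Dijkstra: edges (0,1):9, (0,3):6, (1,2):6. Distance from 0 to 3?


Dijkstra from 0:
Distances: {0: 0, 1: 9, 2: 15, 3: 6}
Shortest distance to 3 = 6, path = [0, 3]


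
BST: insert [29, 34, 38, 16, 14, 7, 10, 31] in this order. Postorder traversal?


Root = 29; build tree by BST insertion.
Postorder traversal: [10, 7, 14, 16, 31, 38, 34, 29]


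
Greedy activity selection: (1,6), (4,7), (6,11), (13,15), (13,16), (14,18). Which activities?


Greedy: pick earliest-ending, then skip overlaps.
Selected (3 activities): [(1, 6), (6, 11), (13, 15)]


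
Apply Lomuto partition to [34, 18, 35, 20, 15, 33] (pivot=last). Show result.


Elements <= 33 go left of pivot.
Result: [18, 20, 15, 33, 35, 34], pivot at index 3


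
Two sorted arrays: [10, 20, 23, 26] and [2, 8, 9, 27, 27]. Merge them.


Compare heads, take smaller each step.
Merged: [2, 8, 9, 10, 20, 23, 26, 27, 27]


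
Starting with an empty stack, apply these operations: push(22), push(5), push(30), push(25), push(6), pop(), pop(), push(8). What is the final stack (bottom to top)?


push(22) -> [22]
push(5) -> [22, 5]
push(30) -> [22, 5, 30]
push(25) -> [22, 5, 30, 25]
push(6) -> [22, 5, 30, 25, 6]
pop() returns 6 -> [22, 5, 30, 25]
pop() returns 25 -> [22, 5, 30]
push(8) -> [22, 5, 30, 8]
Final stack (bottom to top): [22, 5, 30, 8]


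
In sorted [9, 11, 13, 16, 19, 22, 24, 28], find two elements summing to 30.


Two pointers: lo=0, hi=7
Found pair: (11, 19) summing to 30


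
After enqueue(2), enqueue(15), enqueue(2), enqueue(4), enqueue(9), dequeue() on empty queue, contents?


enqueue(2) -> [2]
enqueue(15) -> [2, 15]
enqueue(2) -> [2, 15, 2]
enqueue(4) -> [2, 15, 2, 4]
enqueue(9) -> [2, 15, 2, 4, 9]
dequeue() returns 2 -> [15, 2, 4, 9]
Final queue (front to back): [15, 2, 4, 9]


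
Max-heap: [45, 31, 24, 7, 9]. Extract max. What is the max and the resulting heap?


Max = 45
Replace root with last, heapify down
Resulting heap: [31, 9, 24, 7]


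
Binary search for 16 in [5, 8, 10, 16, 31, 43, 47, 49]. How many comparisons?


Search for 16:
[0,7] mid=3 arr[3]=16
Total: 1 comparisons


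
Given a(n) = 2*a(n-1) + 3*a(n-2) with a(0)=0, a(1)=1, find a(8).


Build bottom-up:
...a(6)=182, a(7)=547, a(8)=2*547+3*182=1640


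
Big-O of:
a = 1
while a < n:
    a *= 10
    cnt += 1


Per nesting level: O(log n) = O(log n)
Complexity: O(log n)


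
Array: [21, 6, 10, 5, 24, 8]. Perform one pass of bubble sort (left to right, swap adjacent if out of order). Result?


After one pass: [6, 10, 5, 21, 8, 24]


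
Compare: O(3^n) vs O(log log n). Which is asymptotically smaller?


double-logarithmic grows slower than exponential (base 3)
O(log log n) is asymptotically smaller; O(3^n) grows faster


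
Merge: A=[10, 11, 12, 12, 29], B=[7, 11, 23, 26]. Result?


Compare heads, take smaller each step.
Merged: [7, 10, 11, 11, 12, 12, 23, 26, 29]


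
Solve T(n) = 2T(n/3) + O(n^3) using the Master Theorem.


a=2, b=3, c=3. log_3(2)=0.631 < c=3. Case 3: O(n^c) = O(n^3)
Complexity: O(n^3)


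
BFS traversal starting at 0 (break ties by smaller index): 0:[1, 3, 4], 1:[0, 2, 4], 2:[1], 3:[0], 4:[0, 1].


BFS queue: start with [0]
Visit order: [0, 1, 3, 4, 2]


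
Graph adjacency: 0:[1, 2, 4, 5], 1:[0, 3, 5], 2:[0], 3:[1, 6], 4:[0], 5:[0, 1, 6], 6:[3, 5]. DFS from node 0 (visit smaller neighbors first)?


DFS stack-based: start with [0]
Visit order: [0, 1, 3, 6, 5, 2, 4]


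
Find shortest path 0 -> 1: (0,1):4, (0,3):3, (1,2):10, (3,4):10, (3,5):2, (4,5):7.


Dijkstra from 0:
Distances: {0: 0, 1: 4, 2: 14, 3: 3, 4: 12, 5: 5}
Shortest distance to 1 = 4, path = [0, 1]


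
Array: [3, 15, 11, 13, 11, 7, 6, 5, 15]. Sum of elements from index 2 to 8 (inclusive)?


Prefix sums: [0, 3, 18, 29, 42, 53, 60, 66, 71, 86]
Sum[2..8] = prefix[9] - prefix[2] = 86 - 18 = 68


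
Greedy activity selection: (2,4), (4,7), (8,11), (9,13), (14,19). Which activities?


Greedy: pick earliest-ending, then skip overlaps.
Selected (4 activities): [(2, 4), (4, 7), (8, 11), (14, 19)]


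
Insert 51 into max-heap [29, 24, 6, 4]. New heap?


Append 51: [29, 24, 6, 4, 51]
Bubble up: swap idx 4(51) with idx 1(24); swap idx 1(51) with idx 0(29)
Result: [51, 29, 6, 4, 24]


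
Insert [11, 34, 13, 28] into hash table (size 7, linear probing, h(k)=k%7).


Insertions: 11->slot 4; 34->slot 6; 13->slot 0; 28->slot 1
Table: [13, 28, None, None, 11, None, 34]


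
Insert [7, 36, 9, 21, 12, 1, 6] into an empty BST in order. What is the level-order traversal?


Root = 7; build tree by BST insertion.
Level-Order traversal: [7, 1, 36, 6, 9, 21, 12]


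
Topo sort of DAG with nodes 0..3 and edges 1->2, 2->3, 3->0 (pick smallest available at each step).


Kahn's algorithm, process smallest node first
Order: [1, 2, 3, 0]


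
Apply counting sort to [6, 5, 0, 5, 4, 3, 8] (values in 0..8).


Count array: [1, 0, 0, 1, 1, 2, 1, 0, 1]
Reconstruct: [0, 3, 4, 5, 5, 6, 8]


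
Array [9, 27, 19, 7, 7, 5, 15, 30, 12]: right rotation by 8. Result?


Right rotate by 8: [27, 19, 7, 7, 5, 15, 30, 12, 9]


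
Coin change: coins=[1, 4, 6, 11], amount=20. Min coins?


dp[0]=0; dp[i]=1+min(dp[i-c] for c in coins)
...dp[15]=2, dp[16]=3, dp[17]=2, dp[18]=3, dp[19]=3, dp[20]=4
Minimum coins for 20 = 4


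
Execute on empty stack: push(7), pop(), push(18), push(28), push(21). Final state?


push(7) -> [7]
pop() returns 7 -> []
push(18) -> [18]
push(28) -> [18, 28]
push(21) -> [18, 28, 21]
Final stack (bottom to top): [18, 28, 21]


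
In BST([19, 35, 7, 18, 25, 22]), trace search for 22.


BST root = 19
Search for 22: compare at each node
Path: [19, 35, 25, 22]


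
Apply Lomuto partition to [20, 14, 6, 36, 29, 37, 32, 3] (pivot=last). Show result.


Elements <= 3 go left of pivot.
Result: [3, 14, 6, 36, 29, 37, 32, 20], pivot at index 0


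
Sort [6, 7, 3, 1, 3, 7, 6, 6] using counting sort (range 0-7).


Count array: [0, 1, 0, 2, 0, 0, 3, 2]
Reconstruct: [1, 3, 3, 6, 6, 6, 7, 7]


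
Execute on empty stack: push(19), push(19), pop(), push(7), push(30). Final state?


push(19) -> [19]
push(19) -> [19, 19]
pop() returns 19 -> [19]
push(7) -> [19, 7]
push(30) -> [19, 7, 30]
Final stack (bottom to top): [19, 7, 30]


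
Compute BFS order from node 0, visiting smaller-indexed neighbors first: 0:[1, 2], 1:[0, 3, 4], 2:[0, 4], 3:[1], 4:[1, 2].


BFS queue: start with [0]
Visit order: [0, 1, 2, 3, 4]


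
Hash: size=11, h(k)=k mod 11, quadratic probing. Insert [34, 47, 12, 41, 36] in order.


Insertions: 34->slot 1; 47->slot 3; 12->slot 2; 41->slot 8; 36->slot 4
Table: [None, 34, 12, 47, 36, None, None, None, 41, None, None]


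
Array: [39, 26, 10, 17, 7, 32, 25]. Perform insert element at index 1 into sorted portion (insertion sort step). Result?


After one pass: [26, 39, 10, 17, 7, 32, 25]


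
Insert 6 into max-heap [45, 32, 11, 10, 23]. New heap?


Append 6: [45, 32, 11, 10, 23, 6]
Bubble up: no swaps needed
Result: [45, 32, 11, 10, 23, 6]
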